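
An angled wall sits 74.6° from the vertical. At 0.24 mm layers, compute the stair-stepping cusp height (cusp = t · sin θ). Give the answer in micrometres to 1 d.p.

sin(74.6°) = 0.9641, so cusp = 0.24 × 0.9641 = 0.231384 mm → 231.4 μm.

231.4 μm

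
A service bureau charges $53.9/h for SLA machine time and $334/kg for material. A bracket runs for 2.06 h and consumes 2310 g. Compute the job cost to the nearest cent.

$882.57

Time charge = 53.9 × 2.06 = $111.034.
Material charge = 334 × 2310/1000, so $771.54.
Job cost: 111.034 + 771.54 = 882.574 ≈ $882.57.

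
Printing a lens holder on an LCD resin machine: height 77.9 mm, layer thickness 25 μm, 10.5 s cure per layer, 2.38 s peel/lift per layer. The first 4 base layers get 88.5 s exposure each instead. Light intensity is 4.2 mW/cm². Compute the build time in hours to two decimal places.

11.24 hours

Number of layers: 77.9 / 0.025 → 3116 (rounded up).
Base layers = 4 × (88.5 + 2.38) = 363.52 s.
Normal layers: 3112 × (10.5 + 2.38) → 40082.56 s.
Sum: 363.52 + 40082.56 = 40446.08 s → 11.24 hours.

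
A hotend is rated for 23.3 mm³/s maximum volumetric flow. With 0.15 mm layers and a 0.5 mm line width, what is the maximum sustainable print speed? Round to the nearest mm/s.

311 mm/s

Extrusion cross-section = 0.15 × 0.5, so 0.075 mm².
v_max = Q/A = 23.3/0.075 = 310.67 mm/s → 311 mm/s.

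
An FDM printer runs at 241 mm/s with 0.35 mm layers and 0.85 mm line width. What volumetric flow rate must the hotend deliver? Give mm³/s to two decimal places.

71.70

Bead cross-section = 0.35 × 0.85 = 0.2975 mm².
Q = v·A = 241 × 0.2975 = 71.70 mm³/s.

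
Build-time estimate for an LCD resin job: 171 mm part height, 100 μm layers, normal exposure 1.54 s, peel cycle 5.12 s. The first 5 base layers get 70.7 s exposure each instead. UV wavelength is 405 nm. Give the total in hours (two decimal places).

3.26 hours

Layer count = ceil(171 / 0.1) = 1710.
Base layers = 5 × (70.7 + 5.12) = 379.1 s.
Remaining layers = 1705 × (1.54 + 5.12) = 11355.3 s.
Total = 379.1 + 11355.3 = 11734.4 s = 3.26 hours.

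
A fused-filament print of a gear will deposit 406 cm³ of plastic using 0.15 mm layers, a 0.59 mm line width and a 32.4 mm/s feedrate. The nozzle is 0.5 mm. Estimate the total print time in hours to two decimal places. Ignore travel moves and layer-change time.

39.33 hours

Extrusion cross-section = 0.15 × 0.59 = 0.0885 mm².
Path length: 406000 mm³ / 0.0885 mm² → 4587570.6 mm.
Print-move time = 4587570.6 / 32.4, so 141591.7 s.
Converting: 141591.7 s = 39.33 hours.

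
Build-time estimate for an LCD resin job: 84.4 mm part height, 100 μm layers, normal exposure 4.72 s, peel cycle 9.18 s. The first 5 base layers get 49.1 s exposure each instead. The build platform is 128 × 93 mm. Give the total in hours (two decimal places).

3.32 hours

Layers = ⌈84.4/0.1⌉ = 844.
Bottom layers: 5 × (49.1 + 9.18) → 291.4 s.
Normal layers = 839 × (4.72 + 9.18), so 11662.1 s.
Total = 291.4 + 11662.1 = 11953.5 s = 3.32 hours.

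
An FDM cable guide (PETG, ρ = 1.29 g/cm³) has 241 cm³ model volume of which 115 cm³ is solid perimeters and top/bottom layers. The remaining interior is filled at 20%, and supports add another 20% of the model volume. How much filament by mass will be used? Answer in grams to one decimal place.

243.0 g

Interior volume = 241 − 115 = 126 cm³.
Infill deposited = 0.20 × 126, so 25.2 cm³.
Support: 0.20 × 241 → 48.2 cm³.
Total printed volume = 115 + 25.2 + 48.2 = 188.4 cm³.
Mass: 188.4 × 1.29 → 243.036 g.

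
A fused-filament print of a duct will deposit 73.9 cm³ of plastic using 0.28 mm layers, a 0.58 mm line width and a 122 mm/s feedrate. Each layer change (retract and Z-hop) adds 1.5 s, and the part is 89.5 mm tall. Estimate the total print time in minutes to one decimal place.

70.2 minutes

Line area = 0.28 × 0.58, so 0.1624 mm².
Total extruded path = 73900/0.1624 = 455049.3 mm.
Time extruding = 455049.3 / 122 = 3729.9 s.
Layers = ⌈89.5/0.28⌉ = 320.
Layer-change overhead = 320 × 1.5 = 480 s.
Altogether 3729.9 + 480 = 4209.9 s, i.e. 70.2 minutes.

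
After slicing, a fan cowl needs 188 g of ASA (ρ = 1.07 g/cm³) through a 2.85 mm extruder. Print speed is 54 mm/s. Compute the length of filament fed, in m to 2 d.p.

27.54 m

Volume = 188 g / 1.07 g·cm⁻³ = 175.7009 cm³ = 175700.9 mm³.
Filament cross-section = π × (2.85/2)² = 6.3794 mm².
L = V/A = 175700.9/6.3794 = 27541.92 mm → 27.54 m.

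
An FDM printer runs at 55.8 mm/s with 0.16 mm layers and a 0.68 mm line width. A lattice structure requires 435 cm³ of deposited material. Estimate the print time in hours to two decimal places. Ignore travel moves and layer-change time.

19.90 hours

Extrusion cross-section = 0.16 × 0.68, so 0.1088 mm².
Toolpath length = 435 cm³ / 0.1088 mm² = 435000 / 0.1088 = 3998161.8 mm.
Extrusion time = 3998161.8 / 55.8, so 71651.6 s.
Converting: 71651.6 s = 19.90 hours.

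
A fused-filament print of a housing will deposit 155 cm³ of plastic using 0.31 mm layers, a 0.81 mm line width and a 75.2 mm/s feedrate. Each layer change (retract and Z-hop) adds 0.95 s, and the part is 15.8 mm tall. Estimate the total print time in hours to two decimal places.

2.29 hours

Line area = 0.31 × 0.81 = 0.2511 mm².
Toolpath length = 155 cm³ / 0.2511 mm² = 155000 / 0.2511 = 617284 mm.
Time extruding: 617284 / 75.2 → 8208.6 s.
Layers = ⌈15.8/0.31⌉ = 51.
Non-print overhead = 51 × 0.95, so 48.45 s.
Total = 8208.6 + 48.45 = 8257.05 s = 2.29 hours.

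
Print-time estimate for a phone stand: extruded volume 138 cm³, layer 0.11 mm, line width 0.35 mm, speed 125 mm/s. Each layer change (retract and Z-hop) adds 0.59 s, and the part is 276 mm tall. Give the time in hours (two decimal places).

8.38 hours

Bead cross-section = 0.11 × 0.35 = 0.0385 mm².
Toolpath length = 138 cm³ / 0.0385 mm² = 138000 / 0.0385 = 3584415.6 mm.
Extrusion time = 3584415.6 / 125 = 28675.3 s.
Number of layers: 276 / 0.11 → 2510 (rounded up).
Z-hop total = 2510 × 0.59 = 1480.9 s.
Altogether 28675.3 + 1480.9 = 30156.2 s, i.e. 8.38 hours.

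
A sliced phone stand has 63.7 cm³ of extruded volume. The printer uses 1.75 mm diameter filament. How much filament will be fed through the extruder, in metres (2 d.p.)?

26.48 m

Filament cross-section = π × (1.75/2)² = 2.4053 mm².
L = 63700 mm³ / 2.4053 mm² = 26483.18 mm, i.e. 26.48 m.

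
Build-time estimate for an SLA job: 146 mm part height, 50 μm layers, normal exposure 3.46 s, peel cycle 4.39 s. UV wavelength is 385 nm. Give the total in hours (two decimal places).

6.37 hours

Number of layers: 146 / 0.05 → 2920 (rounded up).
Cycle time = 3.46 + 4.39 = 7.85 s.
Build time: 2920 × 7.85 s = 22922 s, i.e. 6.37 hours.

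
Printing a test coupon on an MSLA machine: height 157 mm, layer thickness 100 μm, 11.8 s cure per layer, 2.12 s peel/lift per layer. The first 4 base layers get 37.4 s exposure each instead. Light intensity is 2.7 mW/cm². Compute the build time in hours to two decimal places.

6.10 hours

Layer count = ceil(157 / 0.1) = 1570.
Burn-in layers = 4 × (37.4 + 2.12), so 158.08 s.
Remaining layers = 1566 × (11.8 + 2.12) = 21798.72 s.
Total = 158.08 + 21798.72 = 21956.8 s = 6.10 hours.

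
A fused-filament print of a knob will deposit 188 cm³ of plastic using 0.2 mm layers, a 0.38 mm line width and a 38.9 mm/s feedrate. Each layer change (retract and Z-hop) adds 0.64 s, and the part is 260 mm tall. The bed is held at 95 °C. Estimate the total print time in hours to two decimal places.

17.90 hours

Bead cross-section = 0.2 × 0.38 = 0.076 mm².
Path length: 188000 mm³ / 0.076 mm² → 2473684.2 mm.
Extrusion time = 2473684.2 / 38.9, so 63590.9 s.
Layers = ⌈260/0.2⌉ = 1300.
Layer-change overhead = 1300 × 0.64 = 832 s.
Total = 63590.9 + 832 = 64422.9 s = 17.90 hours.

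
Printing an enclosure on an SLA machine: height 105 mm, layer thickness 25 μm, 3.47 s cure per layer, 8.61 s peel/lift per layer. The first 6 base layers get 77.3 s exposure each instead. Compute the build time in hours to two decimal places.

Number of layers: 105 / 0.025 → 4200 (rounded up).
Burn-in layers = 6 × (77.3 + 8.61), so 515.46 s.
Regular layers = 4194 × (3.47 + 8.61) = 50663.52 s.
Sum: 515.46 + 50663.52 = 51178.98 s → 14.22 hours.

14.22 hours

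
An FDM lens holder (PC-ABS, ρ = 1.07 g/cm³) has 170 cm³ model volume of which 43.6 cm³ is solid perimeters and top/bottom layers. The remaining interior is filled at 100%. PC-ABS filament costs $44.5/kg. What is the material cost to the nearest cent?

$8.09

Volume inside the shell = 170 − 43.6 = 126.4 cm³.
Infill deposited = 1.00 × 126.4 = 126.4 cm³.
Total printed volume = 43.6 + 126.4 = 170 cm³.
Mass = 170 × 1.07 = 181.9 g.
At $44.5/kg: 181.9/1000 × 44.5 = $8.09.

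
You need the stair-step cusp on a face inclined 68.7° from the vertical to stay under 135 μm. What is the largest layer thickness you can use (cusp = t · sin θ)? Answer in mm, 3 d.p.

0.145 mm

Layer height = cusp / sin(68.7°) = 0.135 / 0.9317 = 0.145 mm.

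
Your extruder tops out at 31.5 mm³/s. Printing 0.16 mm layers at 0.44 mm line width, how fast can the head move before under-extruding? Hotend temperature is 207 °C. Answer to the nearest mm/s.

447 mm/s

A: 0.16 × 0.44 → 0.0704 mm².
v_max = Q/A = 31.5/0.0704 = 447.44 mm/s → 447 mm/s.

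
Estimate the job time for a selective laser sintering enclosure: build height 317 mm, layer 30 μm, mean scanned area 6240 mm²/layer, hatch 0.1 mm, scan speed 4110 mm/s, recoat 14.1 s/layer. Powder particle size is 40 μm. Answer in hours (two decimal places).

Layer count = ceil(317 / 0.03) = 10567.
Hatch length per layer: 6240 / 0.1 → 62400 mm.
Per-layer scan time = 62400 / 4110 = 15.1825 s.
Layer cycle = 15.1825 + 14.1, so 29.2825 s.
Build time = 10567 × 29.2825 = 309428.1775 s = 85.95 hours.

85.95 hours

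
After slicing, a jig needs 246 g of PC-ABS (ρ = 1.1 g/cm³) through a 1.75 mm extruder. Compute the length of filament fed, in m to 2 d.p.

Extruded volume: 246/1.1 = 223.6364 cm³ (223636.4 mm³).
Cross-section of 1.75 mm filament: π·(1.75/2)² = 2.4053 mm².
Length = 223636.4 / 2.4053 = 92976.51 mm = 92.98 m.

92.98 m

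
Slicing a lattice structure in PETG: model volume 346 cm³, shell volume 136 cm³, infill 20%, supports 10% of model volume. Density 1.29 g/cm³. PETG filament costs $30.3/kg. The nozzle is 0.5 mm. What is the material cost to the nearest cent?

$8.31

Interior volume = 346 − 136 = 210 cm³.
Deposited infill: 0.20 × 210 → 42 cm³.
Support = 0.10 × 346, so 34.6 cm³.
Total printed volume: 136 + 42 + 34.6 → 212.6 cm³.
Mass: 212.6 × 1.29 → 274.254 g.
Cost = 274.254 g / 1000 × $30.3/kg = $8.31.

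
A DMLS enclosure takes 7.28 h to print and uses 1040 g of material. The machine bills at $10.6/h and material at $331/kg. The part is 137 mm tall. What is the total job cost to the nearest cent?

Time charge = 10.6 × 7.28, so $77.168.
Material charge = 331 × 1040/1000 = $344.24.
Total = 77.168 + 344.24 = 421.408 ≈ $421.41.

$421.41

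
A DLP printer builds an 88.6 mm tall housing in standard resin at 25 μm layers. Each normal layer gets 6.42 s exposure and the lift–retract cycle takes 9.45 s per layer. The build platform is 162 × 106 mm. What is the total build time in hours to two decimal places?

Layers = ⌈88.6/0.025⌉ = 3544.
Per-layer time = 6.42 + 9.45 = 15.87 s.
Build time: 3544 × 15.87 s = 56243.28 s, i.e. 15.62 hours.

15.62 hours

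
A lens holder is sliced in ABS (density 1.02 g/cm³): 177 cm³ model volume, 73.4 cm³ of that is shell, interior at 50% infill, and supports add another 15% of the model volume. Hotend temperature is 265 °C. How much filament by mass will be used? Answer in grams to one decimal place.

154.8 g

Interior volume: 177 − 73.4 → 103.6 cm³.
Infill deposited = 0.50 × 103.6 = 51.8 cm³.
Support = 0.15 × 177 = 26.55 cm³.
Deposited volume = 73.4 + 51.8 + 26.55, so 151.75 cm³.
Mass = 151.75 × 1.02, so 154.785 g.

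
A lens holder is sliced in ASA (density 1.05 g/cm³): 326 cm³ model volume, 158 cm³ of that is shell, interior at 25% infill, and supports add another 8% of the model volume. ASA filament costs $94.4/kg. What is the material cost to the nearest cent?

Volume inside the shell: 326 − 158 → 168 cm³.
Deposited infill: 0.25 × 168 → 42 cm³.
Support = 0.08 × 326, so 26.08 cm³.
Deposited volume = 158 + 42 + 26.08, so 226.08 cm³.
Mass = 226.08 × 1.05 = 237.384 g.
At $94.4/kg: 237.384/1000 × 94.4 = $22.41.

$22.41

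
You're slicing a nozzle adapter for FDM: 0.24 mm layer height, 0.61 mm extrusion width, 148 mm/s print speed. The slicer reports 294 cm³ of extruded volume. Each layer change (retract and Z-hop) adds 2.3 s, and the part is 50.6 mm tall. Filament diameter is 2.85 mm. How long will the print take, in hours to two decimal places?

Extrusion cross-section: 0.24 × 0.61 → 0.1464 mm².
Total extruded path = 294000/0.1464 = 2008196.7 mm.
Print-move time: 2008196.7 / 148 → 13568.9 s.
Layer count = ceil(50.6 / 0.24) = 211.
Z-hop total: 211 × 2.3 → 485.3 s.
Total = 13568.9 + 485.3 = 14054.2 s = 3.90 hours.

3.90 hours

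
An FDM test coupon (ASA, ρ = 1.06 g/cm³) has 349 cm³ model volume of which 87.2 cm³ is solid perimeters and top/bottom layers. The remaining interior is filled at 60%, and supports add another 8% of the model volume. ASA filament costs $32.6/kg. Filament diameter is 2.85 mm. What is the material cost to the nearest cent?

Volume inside the shell: 349 − 87.2 → 261.8 cm³.
Infill deposited: 0.60 × 261.8 → 157.08 cm³.
Support = 0.08 × 349 = 27.92 cm³.
Deposited volume: 87.2 + 157.08 + 27.92 → 272.2 cm³.
Mass = 272.2 × 1.06 = 288.532 g.
Cost = 288.532 g / 1000 × $32.6/kg = $9.41.

$9.41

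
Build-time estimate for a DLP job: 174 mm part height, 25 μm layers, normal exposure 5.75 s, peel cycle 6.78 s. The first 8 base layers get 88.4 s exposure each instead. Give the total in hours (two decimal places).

Layers = ⌈174/0.025⌉ = 6960.
Base layers = 8 × (88.4 + 6.78) = 761.44 s.
Regular layers = 6952 × (5.75 + 6.78), so 87108.56 s.
Total = 761.44 + 87108.56 = 87870 s = 24.41 hours.

24.41 hours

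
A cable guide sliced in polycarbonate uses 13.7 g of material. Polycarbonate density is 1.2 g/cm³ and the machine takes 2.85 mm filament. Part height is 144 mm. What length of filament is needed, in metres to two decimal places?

1.79 m

Volume = 13.7 g / 1.2 g·cm⁻³ = 11.4167 cm³ = 11416.7 mm³.
Cross-section of 2.85 mm filament: π·(2.85/2)² = 6.3794 mm².
L = V/A = 11416.7/6.3794 = 1789.62 mm → 1.79 m.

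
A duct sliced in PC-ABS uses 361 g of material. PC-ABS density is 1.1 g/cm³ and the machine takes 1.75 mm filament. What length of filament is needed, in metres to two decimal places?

136.44 m

Volume = 361 g / 1.1 g·cm⁻³ = 328.1818 cm³ = 328181.8 mm³.
Filament cross-section = π × (1.75/2)² = 2.4053 mm².
L = V/A = 328181.8/2.4053 = 136441.11 mm → 136.44 m.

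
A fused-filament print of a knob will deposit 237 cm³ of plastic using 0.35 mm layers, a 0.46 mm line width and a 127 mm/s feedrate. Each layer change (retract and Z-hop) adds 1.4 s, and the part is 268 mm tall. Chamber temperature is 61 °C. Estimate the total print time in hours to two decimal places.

Bead cross-section = 0.35 × 0.46, so 0.161 mm².
Toolpath length = 237 cm³ / 0.161 mm² = 237000 / 0.161 = 1472049.7 mm.
Time extruding = 1472049.7 / 127, so 11590.9 s.
Layer count = ceil(268 / 0.35) = 766.
Z-hop total: 766 × 1.4 → 1072.4 s.
Altogether 11590.9 + 1072.4 = 12663.3 s, i.e. 3.52 hours.

3.52 hours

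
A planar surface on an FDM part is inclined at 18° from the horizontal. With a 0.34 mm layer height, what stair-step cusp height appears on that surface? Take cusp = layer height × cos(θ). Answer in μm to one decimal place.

h_c = t·cos θ = 0.34 × 0.9511 = 0.323374 mm (323.4 μm).

323.4 μm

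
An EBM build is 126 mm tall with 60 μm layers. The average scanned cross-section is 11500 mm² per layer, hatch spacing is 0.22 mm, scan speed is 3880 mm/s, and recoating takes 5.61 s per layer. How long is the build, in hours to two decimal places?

11.13 hours

Layer count = ceil(126 / 0.06) = 2100.
Scan path per layer = 11500 / 0.22, so 52272.7 mm.
Beam time per layer: 52272.7 / 3880 → 13.4723 s.
Time per layer = 13.4723 + 5.61 = 19.0823 s.
Total: 2100 × 19.0823 s = 40072.83 s → 11.13 hours.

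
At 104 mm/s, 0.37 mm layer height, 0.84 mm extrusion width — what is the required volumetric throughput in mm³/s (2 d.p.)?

32.32

A = 0.37 × 0.84 = 0.3108 mm².
Volumetric flow = 104 × 0.3108 = 32.32 mm³/s.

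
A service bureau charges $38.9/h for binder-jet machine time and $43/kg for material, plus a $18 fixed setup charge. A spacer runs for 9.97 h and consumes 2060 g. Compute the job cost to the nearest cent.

Time charge = 38.9 × 9.97 = $387.833.
Material charge: 43 × 2060/1000 → $88.58.
Total = 387.833 + 88.58 + 18 = 494.413 ≈ $494.41.

$494.41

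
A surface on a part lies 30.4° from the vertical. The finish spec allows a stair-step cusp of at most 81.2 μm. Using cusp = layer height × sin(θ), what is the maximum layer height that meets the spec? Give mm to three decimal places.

0.160 mm

t = h_c / sin θ = 0.0812 / 0.5060 = 0.160 mm.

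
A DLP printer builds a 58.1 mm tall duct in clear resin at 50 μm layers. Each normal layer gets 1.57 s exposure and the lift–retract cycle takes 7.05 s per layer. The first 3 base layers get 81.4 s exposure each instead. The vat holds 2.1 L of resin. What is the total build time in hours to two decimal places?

2.85 hours

Number of layers: 58.1 / 0.05 → 1162 (rounded up).
Bottom layers = 3 × (81.4 + 7.05) = 265.35 s.
Normal layers = 1159 × (1.57 + 7.05) = 9990.58 s.
Sum: 265.35 + 9990.58 = 10255.93 s → 2.85 hours.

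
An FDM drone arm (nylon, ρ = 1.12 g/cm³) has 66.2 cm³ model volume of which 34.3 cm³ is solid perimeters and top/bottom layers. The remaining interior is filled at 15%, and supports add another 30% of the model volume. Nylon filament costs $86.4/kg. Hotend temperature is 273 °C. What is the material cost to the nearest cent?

Volume inside the shell: 66.2 − 34.3 → 31.9 cm³.
Deposited infill = 0.15 × 31.9, so 4.785 cm³.
Support: 0.30 × 66.2 → 19.86 cm³.
Total printed volume = 34.3 + 4.785 + 19.86, so 58.945 cm³.
Mass: 58.945 × 1.12 → 66.0184 g.
Cost = 66.0184 g / 1000 × $86.4/kg = $5.70.

$5.70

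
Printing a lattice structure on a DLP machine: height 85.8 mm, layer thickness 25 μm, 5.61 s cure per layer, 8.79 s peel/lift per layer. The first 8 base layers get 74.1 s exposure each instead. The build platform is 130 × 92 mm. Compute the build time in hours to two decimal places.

13.88 hours

Layer count = ceil(85.8 / 0.025) = 3432.
Burn-in layers: 8 × (74.1 + 8.79) → 663.12 s.
Regular layers = 3424 × (5.61 + 8.79), so 49305.6 s.
Total = 663.12 + 49305.6 = 49968.72 s = 13.88 hours.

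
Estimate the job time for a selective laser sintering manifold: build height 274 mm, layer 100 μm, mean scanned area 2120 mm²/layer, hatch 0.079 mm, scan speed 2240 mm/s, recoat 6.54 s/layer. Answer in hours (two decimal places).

Number of layers: 274 / 0.1 → 2740 (rounded up).
Scan path per layer: 2120 / 0.079 → 26835.4 mm.
Laser time per layer: 26835.4 / 2240 → 11.9801 s.
Per-layer time: 11.9801 + 6.54 → 18.5201 s.
Build time = 2740 × 18.5201 = 50745.074 s = 14.10 hours.

14.10 hours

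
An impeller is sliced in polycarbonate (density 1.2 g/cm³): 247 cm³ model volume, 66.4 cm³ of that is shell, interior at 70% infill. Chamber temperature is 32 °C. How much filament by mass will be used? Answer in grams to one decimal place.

Interior volume = 247 − 66.4, so 180.6 cm³.
Deposited infill = 0.70 × 180.6 = 126.42 cm³.
Deposited volume: 66.4 + 126.42 → 192.82 cm³.
Mass = 192.82 × 1.2, so 231.384 g.

231.4 g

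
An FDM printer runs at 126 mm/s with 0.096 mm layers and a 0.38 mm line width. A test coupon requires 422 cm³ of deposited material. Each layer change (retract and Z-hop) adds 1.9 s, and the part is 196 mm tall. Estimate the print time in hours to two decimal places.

26.58 hours

Extrusion cross-section: 0.096 × 0.38 → 0.03648 mm².
Total extruded path = 422000/0.03648 = 11567982.5 mm.
Extrusion time = 11567982.5 / 126, so 91809.4 s.
Number of layers: 196 / 0.096 → 2042 (rounded up).
Non-print overhead = 2042 × 1.9 = 3879.8 s.
Total = 91809.4 + 3879.8 = 95689.2 s = 26.58 hours.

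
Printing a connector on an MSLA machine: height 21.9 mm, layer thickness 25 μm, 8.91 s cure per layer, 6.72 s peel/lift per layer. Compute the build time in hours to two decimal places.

Number of layers: 21.9 / 0.025 → 876 (rounded up).
Each layer takes = 8.91 + 6.72 = 15.63 s.
Total = 876 × 15.63 = 13691.88 s = 3.80 hours.

3.80 hours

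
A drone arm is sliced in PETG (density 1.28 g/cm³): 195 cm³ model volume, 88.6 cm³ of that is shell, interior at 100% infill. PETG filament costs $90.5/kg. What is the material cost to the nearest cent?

Volume inside the shell = 195 − 88.6 = 106.4 cm³.
Infill deposited = 1.00 × 106.4, so 106.4 cm³.
Deposited volume = 88.6 + 106.4, so 195 cm³.
Mass = 195 × 1.28 = 249.6 g.
Cost = 249.6 g / 1000 × $90.5/kg = $22.59.

$22.59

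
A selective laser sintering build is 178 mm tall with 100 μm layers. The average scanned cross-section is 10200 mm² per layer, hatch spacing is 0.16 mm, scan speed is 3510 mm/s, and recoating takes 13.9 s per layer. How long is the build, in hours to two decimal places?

15.85 hours

Layers = ⌈178/0.1⌉ = 1780.
Scan path per layer = 10200 / 0.16 = 63750 mm.
Per-layer scan time = 63750 / 3510, so 18.1624 s.
Per-layer time = 18.1624 + 13.9, so 32.0624 s.
Total: 1780 × 32.0624 s = 57071.072 s → 15.85 hours.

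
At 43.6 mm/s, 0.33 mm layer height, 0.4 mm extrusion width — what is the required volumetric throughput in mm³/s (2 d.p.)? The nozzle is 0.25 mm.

5.76

Bead cross-section = 0.33 × 0.4 = 0.132 mm².
Q = v·A = 43.6 × 0.132 = 5.76 mm³/s.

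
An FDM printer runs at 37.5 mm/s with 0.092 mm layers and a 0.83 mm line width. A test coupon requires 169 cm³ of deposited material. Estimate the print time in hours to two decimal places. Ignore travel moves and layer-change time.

16.39 hours

Extrusion cross-section = 0.092 × 0.83 = 0.07636 mm².
Toolpath length = 169 cm³ / 0.07636 mm² = 169000 / 0.07636 = 2213200.6 mm.
Print-move time = 2213200.6 / 37.5, so 59018.7 s.
Converting: 59018.7 s = 16.39 hours.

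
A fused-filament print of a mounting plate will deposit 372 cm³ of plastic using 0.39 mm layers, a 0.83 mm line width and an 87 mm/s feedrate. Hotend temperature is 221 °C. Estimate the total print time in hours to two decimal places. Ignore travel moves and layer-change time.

3.67 hours

Bead cross-section = 0.39 × 0.83, so 0.3237 mm².
Toolpath length = 372 cm³ / 0.3237 mm² = 372000 / 0.3237 = 1149212.2 mm.
Time extruding: 1149212.2 / 87 → 13209.3 s.
Converting: 13209.3 s = 3.67 hours.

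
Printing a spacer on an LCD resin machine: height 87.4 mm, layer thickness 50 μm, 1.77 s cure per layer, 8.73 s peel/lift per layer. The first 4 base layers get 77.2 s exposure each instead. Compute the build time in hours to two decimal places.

Layers = ⌈87.4/0.05⌉ = 1748.
Burn-in layers: 4 × (77.2 + 8.73) → 343.72 s.
Remaining layers = 1744 × (1.77 + 8.73), so 18312 s.
Total = 343.72 + 18312 = 18655.72 s = 5.18 hours.

5.18 hours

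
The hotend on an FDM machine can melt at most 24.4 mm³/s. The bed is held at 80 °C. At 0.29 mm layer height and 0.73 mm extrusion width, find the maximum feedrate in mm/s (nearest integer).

115 mm/s

A = 0.29 × 0.73 = 0.2117 mm².
Max speed = 24.4 / 0.2117 = 115.26 ≈ 115 mm/s.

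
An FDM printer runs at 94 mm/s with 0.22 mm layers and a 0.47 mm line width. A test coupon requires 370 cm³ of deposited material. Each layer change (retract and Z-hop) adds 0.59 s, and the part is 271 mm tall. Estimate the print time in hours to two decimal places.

Extrusion cross-section: 0.22 × 0.47 → 0.1034 mm².
Path length: 370000 mm³ / 0.1034 mm² → 3578336.6 mm.
Extrusion time: 3578336.6 / 94 → 38067.4 s.
Layers = ⌈271/0.22⌉ = 1232.
Non-print overhead: 1232 × 0.59 → 726.88 s.
Altogether 38067.4 + 726.88 = 38794.28 s, i.e. 10.78 hours.

10.78 hours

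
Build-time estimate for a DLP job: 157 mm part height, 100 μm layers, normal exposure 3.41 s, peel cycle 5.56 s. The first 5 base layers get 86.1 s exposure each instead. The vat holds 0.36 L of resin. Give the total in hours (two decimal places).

4.03 hours

Layer count = ceil(157 / 0.1) = 1570.
Base layers = 5 × (86.1 + 5.56), so 458.3 s.
Regular layers = 1565 × (3.41 + 5.56), so 14038.05 s.
Sum: 458.3 + 14038.05 = 14496.35 s → 4.03 hours.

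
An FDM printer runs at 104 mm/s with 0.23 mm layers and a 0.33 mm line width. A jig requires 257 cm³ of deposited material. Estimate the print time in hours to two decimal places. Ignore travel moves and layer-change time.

9.04 hours

Bead cross-section = 0.23 × 0.33 = 0.0759 mm².
Toolpath length = 257 cm³ / 0.0759 mm² = 257000 / 0.0759 = 3386034.3 mm.
Extrusion time = 3386034.3 / 104 = 32558 s.
In the requested units: 32558 s = 9.04 hours.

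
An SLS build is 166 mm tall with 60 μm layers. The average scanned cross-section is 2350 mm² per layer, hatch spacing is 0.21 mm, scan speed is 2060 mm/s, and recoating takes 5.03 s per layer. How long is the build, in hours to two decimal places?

Layer count = ceil(166 / 0.06) = 2767.
Per-layer scan distance: 2350 / 0.21 → 11190.5 mm.
Scan time per layer: 11190.5 / 2060 → 5.4323 s.
Per-layer time = 5.4323 + 5.03, so 10.4623 s.
2767 layers × 10.4623 s/layer = 28949.1841 s, i.e. 8.04 hours.

8.04 hours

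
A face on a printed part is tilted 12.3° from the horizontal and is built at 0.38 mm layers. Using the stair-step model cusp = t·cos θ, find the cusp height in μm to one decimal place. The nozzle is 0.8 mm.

cos(12.3°) = 0.9770, so cusp = 0.38 × 0.9770 = 0.37126 mm → 371.3 μm.

371.3 μm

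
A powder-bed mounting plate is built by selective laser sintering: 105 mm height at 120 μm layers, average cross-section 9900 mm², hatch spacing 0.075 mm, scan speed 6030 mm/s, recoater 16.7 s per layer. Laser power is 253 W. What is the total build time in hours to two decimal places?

9.38 hours

Number of layers: 105 / 0.12 → 875 (rounded up).
Scan path per layer = 9900 / 0.075 = 132000 mm.
Per-layer scan time = 132000 / 6030 = 21.8905 s.
Per-layer time: 21.8905 + 16.7 → 38.5905 s.
875 layers × 38.5905 s/layer = 33766.6875 s, i.e. 9.38 hours.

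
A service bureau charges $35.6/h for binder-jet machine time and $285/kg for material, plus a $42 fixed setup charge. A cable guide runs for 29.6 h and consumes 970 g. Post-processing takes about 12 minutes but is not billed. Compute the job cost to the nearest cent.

$1372.21

Time charge = 35.6 × 29.6 = $1053.76.
Feedstock cost = 285 × 970/1000, so $276.45.
Adding setup: 1053.76 + 276.45 + 42 → $1372.21.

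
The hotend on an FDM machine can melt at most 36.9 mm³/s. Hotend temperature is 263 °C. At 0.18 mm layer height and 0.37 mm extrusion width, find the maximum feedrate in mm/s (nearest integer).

554 mm/s

Bead cross-section = 0.18 × 0.37 = 0.0666 mm².
Max speed = 36.9 / 0.0666 = 554.05 ≈ 554 mm/s.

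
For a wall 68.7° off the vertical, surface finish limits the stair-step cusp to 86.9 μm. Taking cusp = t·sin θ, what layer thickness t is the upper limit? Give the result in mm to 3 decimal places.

0.093 mm

Layer height = cusp / sin(68.7°) = 0.0869 / 0.9317 = 0.093 mm.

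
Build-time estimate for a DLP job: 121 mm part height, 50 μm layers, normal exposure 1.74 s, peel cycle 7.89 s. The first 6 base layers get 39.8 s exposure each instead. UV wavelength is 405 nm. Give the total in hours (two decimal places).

6.54 hours

Layers = ⌈121/0.05⌉ = 2420.
Base layers: 6 × (39.8 + 7.89) → 286.14 s.
Normal layers = 2414 × (1.74 + 7.89), so 23246.82 s.
Sum: 286.14 + 23246.82 = 23532.96 s → 6.54 hours.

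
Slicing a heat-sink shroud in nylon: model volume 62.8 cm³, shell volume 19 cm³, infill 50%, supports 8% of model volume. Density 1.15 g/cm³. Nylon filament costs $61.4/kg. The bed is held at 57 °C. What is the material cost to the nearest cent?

Infill region: 62.8 − 19 → 43.8 cm³.
Infill volume: 0.50 × 43.8 → 21.9 cm³.
Support = 0.08 × 62.8, so 5.024 cm³.
Total extruded: 19 + 21.9 + 5.024 → 45.924 cm³.
Mass = 45.924 × 1.15 = 52.8126 g.
At $61.4/kg: 52.8126/1000 × 61.4 = $3.24.

$3.24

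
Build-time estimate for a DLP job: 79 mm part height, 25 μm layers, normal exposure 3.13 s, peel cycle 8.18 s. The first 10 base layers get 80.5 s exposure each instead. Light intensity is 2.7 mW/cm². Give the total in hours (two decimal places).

10.14 hours

Layers = ⌈79/0.025⌉ = 3160.
Base layers = 10 × (80.5 + 8.18), so 886.8 s.
Regular layers = 3150 × (3.13 + 8.18) = 35626.5 s.
Sum: 886.8 + 35626.5 = 36513.3 s → 10.14 hours.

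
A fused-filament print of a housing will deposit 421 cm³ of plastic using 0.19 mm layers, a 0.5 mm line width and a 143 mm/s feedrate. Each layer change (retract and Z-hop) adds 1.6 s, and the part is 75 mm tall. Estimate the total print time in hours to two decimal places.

Line area: 0.19 × 0.5 → 0.095 mm².
Total extruded path = 421000/0.095 = 4431578.9 mm.
Time extruding = 4431578.9 / 143, so 30990.1 s.
Layer count = ceil(75 / 0.19) = 395.
Non-print overhead: 395 × 1.6 → 632 s.
Total = 30990.1 + 632 = 31622.1 s = 8.78 hours.

8.78 hours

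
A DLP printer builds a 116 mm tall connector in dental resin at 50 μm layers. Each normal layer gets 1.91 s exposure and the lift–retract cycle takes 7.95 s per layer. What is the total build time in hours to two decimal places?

Layer count = ceil(116 / 0.05) = 2320.
Cycle time = 1.91 + 7.95 = 9.86 s.
Total = 2320 × 9.86 = 22875.2 s = 6.35 hours.

6.35 hours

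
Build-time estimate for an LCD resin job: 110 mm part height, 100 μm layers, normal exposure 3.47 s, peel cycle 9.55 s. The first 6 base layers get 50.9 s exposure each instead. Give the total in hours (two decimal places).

4.06 hours

Layer count = ceil(110 / 0.1) = 1100.
Bottom layers = 6 × (50.9 + 9.55) = 362.7 s.
Normal layers: 1094 × (3.47 + 9.55) → 14243.88 s.
Sum: 362.7 + 14243.88 = 14606.58 s → 4.06 hours.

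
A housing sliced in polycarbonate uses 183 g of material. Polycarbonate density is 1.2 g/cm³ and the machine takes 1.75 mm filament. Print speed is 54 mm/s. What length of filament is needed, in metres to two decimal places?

Extruded volume: 183/1.2 = 152.5 cm³ (152500 mm³).
A = π r² = π × 0.875² = 2.4053 mm².
L = V/A = 152500/2.4053 = 63401.65 mm → 63.40 m.

63.40 m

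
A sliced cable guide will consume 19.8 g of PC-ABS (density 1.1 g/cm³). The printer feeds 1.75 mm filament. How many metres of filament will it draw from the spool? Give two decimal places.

7.48 m

Volume = 19.8 g / 1.1 g·cm⁻³ = 18 cm³ = 18000 mm³.
Cross-section of 1.75 mm filament: π·(1.75/2)² = 2.4053 mm².
L = V/A = 18000/2.4053 = 7483.47 mm → 7.48 m.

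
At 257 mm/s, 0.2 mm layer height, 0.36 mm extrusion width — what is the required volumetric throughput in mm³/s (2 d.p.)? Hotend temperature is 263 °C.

18.50

Bead cross-section: 0.2 × 0.36 → 0.072 mm².
Q = v·A = 257 × 0.072 = 18.50 mm³/s.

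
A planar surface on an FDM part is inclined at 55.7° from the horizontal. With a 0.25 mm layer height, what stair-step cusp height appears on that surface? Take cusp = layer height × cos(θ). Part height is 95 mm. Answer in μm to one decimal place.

cos(55.7°) = 0.5635, so cusp = 0.25 × 0.5635 = 0.140875 mm → 140.9 μm.

140.9 μm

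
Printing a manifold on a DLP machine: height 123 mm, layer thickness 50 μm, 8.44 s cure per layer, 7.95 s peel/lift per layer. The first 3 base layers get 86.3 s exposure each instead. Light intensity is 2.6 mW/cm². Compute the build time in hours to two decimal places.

11.26 hours

Layer count = ceil(123 / 0.05) = 2460.
Burn-in layers = 3 × (86.3 + 7.95) = 282.75 s.
Normal layers = 2457 × (8.44 + 7.95) = 40270.23 s.
Total = 282.75 + 40270.23 = 40552.98 s = 11.26 hours.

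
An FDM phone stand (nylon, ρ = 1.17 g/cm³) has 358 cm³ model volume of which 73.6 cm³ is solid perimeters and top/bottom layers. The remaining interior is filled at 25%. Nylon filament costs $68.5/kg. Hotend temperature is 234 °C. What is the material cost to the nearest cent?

Interior volume: 358 − 73.6 → 284.4 cm³.
Infill volume: 0.25 × 284.4 → 71.1 cm³.
Total printed volume = 73.6 + 71.1, so 144.7 cm³.
Mass = 144.7 × 1.17 = 169.299 g.
Cost = 169.299 g / 1000 × $68.5/kg = $11.60.

$11.60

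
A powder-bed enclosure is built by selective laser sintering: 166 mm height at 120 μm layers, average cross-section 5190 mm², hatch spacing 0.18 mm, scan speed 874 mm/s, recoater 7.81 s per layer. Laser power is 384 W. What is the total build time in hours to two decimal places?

15.69 hours

Number of layers: 166 / 0.12 → 1384 (rounded up).
Scan path per layer = 5190 / 0.18, so 28833.3 mm.
Laser time per layer = 28833.3 / 874 = 32.99 s.
Layer cycle: 32.99 + 7.81 → 40.8 s.
Build time = 1384 × 40.8 = 56467.2 s = 15.69 hours.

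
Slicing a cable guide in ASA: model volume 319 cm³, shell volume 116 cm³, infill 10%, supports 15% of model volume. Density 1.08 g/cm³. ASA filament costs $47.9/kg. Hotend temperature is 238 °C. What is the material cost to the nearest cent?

Volume inside the shell: 319 − 116 → 203 cm³.
Infill volume = 0.10 × 203, so 20.3 cm³.
Support: 0.15 × 319 → 47.85 cm³.
Deposited volume = 116 + 20.3 + 47.85, so 184.15 cm³.
Mass: 184.15 × 1.08 → 198.882 g.
Cost = 198.882 g / 1000 × $47.9/kg = $9.53.

$9.53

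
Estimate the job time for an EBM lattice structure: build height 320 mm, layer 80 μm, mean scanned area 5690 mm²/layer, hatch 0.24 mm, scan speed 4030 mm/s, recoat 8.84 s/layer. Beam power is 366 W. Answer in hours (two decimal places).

Layers = ⌈320/0.08⌉ = 4000.
Hatch length per layer: 5690 / 0.24 → 23708.3 mm.
Beam time per layer: 23708.3 / 4030 → 5.883 s.
Layer cycle = 5.883 + 8.84, so 14.723 s.
Build time = 4000 × 14.723 = 58892 s = 16.36 hours.

16.36 hours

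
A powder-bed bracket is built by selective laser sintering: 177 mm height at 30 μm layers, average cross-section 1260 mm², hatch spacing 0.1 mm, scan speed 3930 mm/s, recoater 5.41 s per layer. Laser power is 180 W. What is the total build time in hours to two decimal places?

Number of layers: 177 / 0.03 → 5900 (rounded up).
Per-layer scan distance = 1260 / 0.1, so 12600 mm.
Laser time per layer = 12600 / 3930 = 3.2061 s.
Per-layer time: 3.2061 + 5.41 → 8.6161 s.
Build time = 5900 × 8.6161 = 50834.99 s = 14.12 hours.

14.12 hours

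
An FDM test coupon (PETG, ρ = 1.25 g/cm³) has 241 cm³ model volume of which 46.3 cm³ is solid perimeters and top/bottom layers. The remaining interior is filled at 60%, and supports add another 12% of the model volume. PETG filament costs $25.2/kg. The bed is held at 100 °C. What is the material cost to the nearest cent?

$6.05

Interior volume: 241 − 46.3 → 194.7 cm³.
Infill deposited = 0.60 × 194.7, so 116.82 cm³.
Support = 0.12 × 241, so 28.92 cm³.
Total extruded = 46.3 + 116.82 + 28.92 = 192.04 cm³.
Mass = 192.04 × 1.25 = 240.05 g.
Cost = 240.05 g / 1000 × $25.2/kg = $6.05.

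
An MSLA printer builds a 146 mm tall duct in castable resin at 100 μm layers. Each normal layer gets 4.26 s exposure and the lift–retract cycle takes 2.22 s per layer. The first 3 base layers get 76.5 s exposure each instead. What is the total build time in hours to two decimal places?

Layer count = ceil(146 / 0.1) = 1460.
Base layers = 3 × (76.5 + 2.22) = 236.16 s.
Remaining layers = 1457 × (4.26 + 2.22), so 9441.36 s.
Total = 236.16 + 9441.36 = 9677.52 s = 2.69 hours.

2.69 hours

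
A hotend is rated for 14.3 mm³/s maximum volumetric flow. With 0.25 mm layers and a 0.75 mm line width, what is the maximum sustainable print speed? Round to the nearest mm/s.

Extrusion cross-section: 0.25 × 0.75 → 0.1875 mm².
Max speed = 14.3 / 0.1875 = 76.27 ≈ 76 mm/s.

76 mm/s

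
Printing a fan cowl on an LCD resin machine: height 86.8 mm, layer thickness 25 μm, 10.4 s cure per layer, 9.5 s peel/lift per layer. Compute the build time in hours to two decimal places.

19.19 hours

Number of layers: 86.8 / 0.025 → 3472 (rounded up).
Cycle time: 10.4 + 9.5 → 19.9 s.
Total = 3472 × 19.9 = 69092.8 s = 19.19 hours.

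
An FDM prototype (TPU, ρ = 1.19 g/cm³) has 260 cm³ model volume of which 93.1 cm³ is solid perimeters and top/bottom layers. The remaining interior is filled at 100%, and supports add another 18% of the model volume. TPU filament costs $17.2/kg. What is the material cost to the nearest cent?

$6.28

Interior volume = 260 − 93.1 = 166.9 cm³.
Deposited infill = 1.00 × 166.9, so 166.9 cm³.
Support = 0.18 × 260 = 46.8 cm³.
Total printed volume = 93.1 + 166.9 + 46.8, so 306.8 cm³.
Mass = 306.8 × 1.19, so 365.092 g.
Cost = 365.092 g / 1000 × $17.2/kg = $6.28.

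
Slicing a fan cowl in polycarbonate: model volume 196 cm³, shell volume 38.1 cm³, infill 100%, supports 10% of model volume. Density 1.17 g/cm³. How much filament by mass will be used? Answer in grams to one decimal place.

Volume inside the shell: 196 − 38.1 → 157.9 cm³.
Infill deposited = 1.00 × 157.9 = 157.9 cm³.
Support = 0.10 × 196 = 19.6 cm³.
Total printed volume: 38.1 + 157.9 + 19.6 → 215.6 cm³.
Mass = 215.6 × 1.17 = 252.252 g.

252.3 g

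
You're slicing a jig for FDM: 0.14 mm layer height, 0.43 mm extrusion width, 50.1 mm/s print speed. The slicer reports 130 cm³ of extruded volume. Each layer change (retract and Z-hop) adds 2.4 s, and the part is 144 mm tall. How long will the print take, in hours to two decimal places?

Bead cross-section: 0.14 × 0.43 → 0.0602 mm².
Total extruded path = 130000/0.0602 = 2159468.4 mm.
Time extruding = 2159468.4 / 50.1, so 43103.2 s.
Layer count = ceil(144 / 0.14) = 1029.
Non-print overhead: 1029 × 2.4 → 2469.6 s.
Altogether 43103.2 + 2469.6 = 45572.8 s, i.e. 12.66 hours.

12.66 hours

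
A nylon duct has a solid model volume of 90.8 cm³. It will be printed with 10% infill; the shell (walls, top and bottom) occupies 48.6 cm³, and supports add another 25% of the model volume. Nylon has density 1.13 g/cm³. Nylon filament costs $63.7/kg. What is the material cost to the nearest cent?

$5.44

Infill region = 90.8 − 48.6, so 42.2 cm³.
Infill volume: 0.10 × 42.2 → 4.22 cm³.
Support = 0.25 × 90.8, so 22.7 cm³.
Deposited volume = 48.6 + 4.22 + 22.7, so 75.52 cm³.
Mass = 75.52 × 1.13, so 85.3376 g.
Cost = 85.3376 g / 1000 × $63.7/kg = $5.44.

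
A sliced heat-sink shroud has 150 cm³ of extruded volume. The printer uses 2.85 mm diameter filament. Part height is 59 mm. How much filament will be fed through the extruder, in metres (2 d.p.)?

23.51 m

Filament cross-section = π × (2.85/2)² = 6.3794 mm².
L = 150000 mm³ / 6.3794 mm² = 23513.18 mm, i.e. 23.51 m.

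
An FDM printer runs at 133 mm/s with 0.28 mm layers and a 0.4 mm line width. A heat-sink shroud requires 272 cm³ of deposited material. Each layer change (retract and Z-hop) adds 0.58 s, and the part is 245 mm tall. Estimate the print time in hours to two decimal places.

Extrusion cross-section = 0.28 × 0.4 = 0.112 mm².
Path length: 272000 mm³ / 0.112 mm² → 2428571.4 mm.
Time extruding = 2428571.4 / 133, so 18259.9 s.
Number of layers: 245 / 0.28 → 875 (rounded up).
Non-print overhead = 875 × 0.58, so 507.5 s.
Altogether 18259.9 + 507.5 = 18767.4 s, i.e. 5.21 hours.

5.21 hours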